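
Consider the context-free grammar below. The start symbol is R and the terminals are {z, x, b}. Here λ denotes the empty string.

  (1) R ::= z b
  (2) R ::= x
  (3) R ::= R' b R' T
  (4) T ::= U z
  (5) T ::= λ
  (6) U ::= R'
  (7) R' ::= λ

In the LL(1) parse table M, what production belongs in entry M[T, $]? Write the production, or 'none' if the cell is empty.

T ::= λ

FIRST(R'): from R'::=λ we get {λ}. So FIRST(R') = {λ}.
FIRST(R): from R::=z b we get {z}; from R::=x we get {x}; from R::=R' b R' T we get {b}. So FIRST(R) = {b, x, z}.
FIRST(U): from U::=R' we get {λ}. So FIRST(U) = {λ}.
FIRST(T): from T::=U z we get {z}; from T::=λ we get {λ}. So FIRST(T) = {λ, z}.
FOLLOW(R) includes $ since R is the start symbol.
FOLLOW(R): R appears on no right-hand side. Thus FOLLOW(R) = {$}.
FOLLOW(T): in R::=R' b R' T, the suffix after T is empty, so FOLLOW(T) ⊇ FOLLOW(R) = {$}. Thus FOLLOW(T) = {$}.
For T ::= U z: FIRST(U z) = {z}, so it goes in M[T, t] for t ∈ {z}.
For T ::= λ: FIRST(λ) = {λ}, so it goes in M[T, t] for t ∈ {}; since λ ∈ FIRST, also for every t ∈ FOLLOW(T) = {$}.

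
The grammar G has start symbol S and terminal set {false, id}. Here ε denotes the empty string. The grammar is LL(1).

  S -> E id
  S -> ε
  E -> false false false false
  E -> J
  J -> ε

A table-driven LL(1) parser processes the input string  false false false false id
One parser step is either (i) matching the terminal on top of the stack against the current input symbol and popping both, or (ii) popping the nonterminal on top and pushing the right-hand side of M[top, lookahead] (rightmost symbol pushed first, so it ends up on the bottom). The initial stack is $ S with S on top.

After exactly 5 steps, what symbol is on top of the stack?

step 1: stack=$ S  input=false false false false id $  — expand S -> E id
step 2: stack=$ id E  input=false false false false id $  — expand E -> false false false false
step 3: stack=$ id false false false false  input=false false false false id $  — match false
step 4: stack=$ id false false false  input=false false false id $  — match false
step 5: stack=$ id false false  input=false false id $  — match false
Stack after step 5: $ id false (top = false).

false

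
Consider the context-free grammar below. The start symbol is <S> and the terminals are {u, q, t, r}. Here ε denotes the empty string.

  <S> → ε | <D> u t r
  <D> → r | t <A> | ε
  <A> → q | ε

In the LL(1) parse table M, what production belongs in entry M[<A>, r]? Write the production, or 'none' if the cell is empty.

none

FIRST(<D>): from <D>→r we get {r}; from <D>→t <A> we get {t}; from <D>→ε we get {ε}. So FIRST(<D>) = {ε, r, t}.
FIRST(<A>): from <A>→q we get {q}; from <A>→ε we get {ε}. So FIRST(<A>) = {ε, q}.
FIRST(<S>): from <S>→ε we get {ε}; from <S>→<D> u t r we get {r, t, u}. So FIRST(<S>) = {ε, r, t, u}.
FOLLOW(<S>) includes $ since <S> is the start symbol.
FOLLOW(<D>): in <S>→<D> u t r, <D> is followed by u t r with FIRST {u}. Thus FOLLOW(<D>) = {u}.
FOLLOW(<A>): in <D>→t <A>, the suffix after <A> is empty, so FOLLOW(<A>) ⊇ FOLLOW(<D>) = {u}. Thus FOLLOW(<A>) = {u}.
For <A> → q: FIRST(q) = {q}, so it goes in M[<A>, t] for t ∈ {q}.
For <A> → ε: FIRST(ε) = {ε}, so it goes in M[<A>, t] for t ∈ {}; since ε ∈ FIRST, also for every t ∈ FOLLOW(<A>) = {u}.
None of these place a production in M[<A>, r].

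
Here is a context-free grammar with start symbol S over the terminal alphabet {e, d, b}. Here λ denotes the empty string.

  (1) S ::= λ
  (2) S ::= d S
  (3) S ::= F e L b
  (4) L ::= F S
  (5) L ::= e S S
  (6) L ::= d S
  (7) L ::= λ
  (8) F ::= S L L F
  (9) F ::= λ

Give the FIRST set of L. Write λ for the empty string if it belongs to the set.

FIRST(S) = {λ, d, e}  (via F e L b)
FIRST(L) = {λ, d, e}  (via F S)
FIRST(F) = {λ, d, e}  (via S L L F)

{λ, d, e}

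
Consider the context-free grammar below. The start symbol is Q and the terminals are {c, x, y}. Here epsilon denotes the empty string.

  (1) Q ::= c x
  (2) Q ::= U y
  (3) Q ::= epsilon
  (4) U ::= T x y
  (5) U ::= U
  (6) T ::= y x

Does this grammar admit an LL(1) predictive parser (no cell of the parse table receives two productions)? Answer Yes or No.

FIRST(Q) = {epsilon, c, y}
FIRST(U) = {y}
FIRST(T) = {y}
FOLLOW(Q) = {$}
FOLLOW(U) = {y}
FOLLOW(T) = {x}
Cell M[U, y] receives both U ::= T x y and U ::= U — the grammar is not LL(1).

No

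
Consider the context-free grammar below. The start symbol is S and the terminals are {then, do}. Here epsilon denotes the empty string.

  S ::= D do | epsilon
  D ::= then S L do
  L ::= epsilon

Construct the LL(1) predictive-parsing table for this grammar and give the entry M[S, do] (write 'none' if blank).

S ::= epsilon

FIRST(D): from D::=then S L do we get {then}. So FIRST(D) = {then}.
FIRST(L): from L::=epsilon we get {epsilon}. So FIRST(L) = {epsilon}.
FIRST(S): from S::=D do we get {then}; from S::=epsilon we get {epsilon}. So FIRST(S) = {epsilon, then}.
FOLLOW(S) includes $ since S is the start symbol.
FOLLOW(S): in D::=then S L do, S is followed by L do with FIRST {do}. Thus FOLLOW(S) = {$, do}.
For S ::= D do: FIRST(D do) = {then}, so it goes in M[S, t] for t ∈ {then}.
For S ::= epsilon: FIRST(epsilon) = {epsilon}, so it goes in M[S, t] for t ∈ {}; since epsilon ∈ FIRST, also for every t ∈ FOLLOW(S) = {$, do}.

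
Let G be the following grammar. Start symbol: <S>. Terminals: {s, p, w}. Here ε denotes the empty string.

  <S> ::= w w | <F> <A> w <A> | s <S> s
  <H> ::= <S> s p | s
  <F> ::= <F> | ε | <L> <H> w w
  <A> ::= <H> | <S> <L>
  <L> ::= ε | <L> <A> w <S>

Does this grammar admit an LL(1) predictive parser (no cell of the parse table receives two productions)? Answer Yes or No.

No

FIRST(<S>) = {s, w}
FIRST(<H>) = {s, w}
FIRST(<F>) = {ε, s, w}
FIRST(<A>) = {s, w}
FIRST(<L>) = {ε, s, w}
FOLLOW(<S>) = {$, s, w}
FOLLOW(<H>) = {$, s, w}
FOLLOW(<F>) = {s, w}
FOLLOW(<A>) = {$, s, w}
FOLLOW(<L>) = {$, s, w}
Cell M[<A>, s] receives both <A> ::= <H> and <A> ::= <S> <L> — the grammar is not LL(1).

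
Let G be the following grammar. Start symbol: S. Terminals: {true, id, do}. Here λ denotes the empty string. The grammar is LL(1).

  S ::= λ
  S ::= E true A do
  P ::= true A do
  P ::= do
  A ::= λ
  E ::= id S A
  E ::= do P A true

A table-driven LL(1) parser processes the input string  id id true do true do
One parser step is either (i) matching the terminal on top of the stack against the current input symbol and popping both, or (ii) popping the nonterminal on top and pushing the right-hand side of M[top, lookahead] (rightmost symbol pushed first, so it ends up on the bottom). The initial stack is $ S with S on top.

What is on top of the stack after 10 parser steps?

step 1: stack=$ S  input=id id true do true do $  — expand S ::= E true A do
step 2: stack=$ do A true E  input=id id true do true do $  — expand E ::= id S A
step 3: stack=$ do A true A S id  input=id id true do true do $  — match id
step 4: stack=$ do A true A S  input=id true do true do $  — expand S ::= E true A do
step 5: stack=$ do A true A do A true E  input=id true do true do $  — expand E ::= id S A
step 6: stack=$ do A true A do A true A S id  input=id true do true do $  — match id
step 7: stack=$ do A true A do A true A S  input=true do true do $  — expand S ::= λ
step 8: stack=$ do A true A do A true A  input=true do true do $  — expand A ::= λ
step 9: stack=$ do A true A do A true  input=true do true do $  — match true
step 10: stack=$ do A true A do A  input=do true do $  — expand A ::= λ
Stack after step 10: $ do A true A do (top = do).

do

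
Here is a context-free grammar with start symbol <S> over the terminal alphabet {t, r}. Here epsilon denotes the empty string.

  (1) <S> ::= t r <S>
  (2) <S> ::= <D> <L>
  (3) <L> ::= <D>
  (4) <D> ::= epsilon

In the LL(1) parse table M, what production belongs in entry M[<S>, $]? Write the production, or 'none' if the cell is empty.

FIRST(<D>): from <D>::=epsilon we get {epsilon}. So FIRST(<D>) = {epsilon}.
FIRST(<L>): from <L>::=<D> we get {epsilon}. So FIRST(<L>) = {epsilon}.
FIRST(<S>): from <S>::=t r <S> we get {t}; from <S>::=<D> <L> we get {epsilon}. So FIRST(<S>) = {epsilon, t}.
FOLLOW(<S>) includes $ since <S> is the start symbol.
FOLLOW(<S>): in <S>::=t r <S>, the suffix after <S> is empty (adds nothing new). Thus FOLLOW(<S>) = {$}.
For <S> ::= t r <S>: FIRST(t r <S>) = {t}, so it goes in M[<S>, t] for t ∈ {t}.
For <S> ::= <D> <L>: FIRST(<D> <L>) = {epsilon}, so it goes in M[<S>, t] for t ∈ {}; since epsilon ∈ FIRST, also for every t ∈ FOLLOW(<S>) = {$}.

<S> ::= <D> <L>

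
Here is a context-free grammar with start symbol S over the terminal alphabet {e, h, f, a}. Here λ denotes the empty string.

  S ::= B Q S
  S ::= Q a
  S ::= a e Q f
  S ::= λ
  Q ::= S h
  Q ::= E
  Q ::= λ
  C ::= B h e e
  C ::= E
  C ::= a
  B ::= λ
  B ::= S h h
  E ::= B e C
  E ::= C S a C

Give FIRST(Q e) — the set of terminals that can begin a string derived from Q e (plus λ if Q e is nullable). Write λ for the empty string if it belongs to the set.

FIRST(S) = {λ, a, e, h}  (via B Q S, Q a)
FIRST(B) = {λ, a, e, h}  (via S h h)
FIRST(Q) = {λ, a, e, h}  (via S h, E)
FIRST(C) = {a, e, h}  (via B h e e, E)
FIRST(E) = {a, e, h}  (via B e C, C S a C)
FIRST(Q e): take FIRST of each symbol in turn, carrying on past any symbol whose FIRST contains λ; result {a, e, h}.

{a, e, h}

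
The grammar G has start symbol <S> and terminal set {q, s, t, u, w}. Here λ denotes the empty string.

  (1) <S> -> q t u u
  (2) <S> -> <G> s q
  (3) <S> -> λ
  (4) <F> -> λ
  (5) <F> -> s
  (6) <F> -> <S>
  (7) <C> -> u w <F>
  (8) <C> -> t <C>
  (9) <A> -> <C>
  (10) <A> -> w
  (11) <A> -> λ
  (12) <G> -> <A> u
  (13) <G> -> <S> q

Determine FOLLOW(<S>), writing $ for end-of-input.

FIRST(<C>): from <C>->u w <F> we get {u}; from <C>->t <C> we get {t}. So FIRST(<C>) = {t, u}.
FIRST(<A>): from <A>-><C> we get {t, u}; from <A>->w we get {w}; from <A>->λ we get {λ}. So FIRST(<A>) = {λ, t, u, w}.
FIRST(<S>): from <S>->q t u u we get {q}; from <S>-><G> s q we get {q, t, u, w}; from <S>->λ we get {λ}. So FIRST(<S>) = {λ, q, t, u, w}.
FIRST(<F>): from <F>->λ we get {λ}; from <F>->s we get {s}; from <F>-><S> we get {λ, q, t, u, w}. So FIRST(<F>) = {λ, q, s, t, u, w}.
FIRST(<G>): from <G>-><A> u we get {t, u, w}; from <G>-><S> q we get {q, t, u, w}. So FIRST(<G>) = {q, t, u, w}.
FOLLOW(<S>) includes $ since <S> is the start symbol.
FOLLOW(<A>): in <G>-><A> u, <A> is followed by u with FIRST {u}. Thus FOLLOW(<A>) = {u}.
FOLLOW(<C>): in <C>->t <C>, the suffix after <C> is empty (adds nothing new); in <A>-><C>, the suffix after <C> is empty, so FOLLOW(<C>) ⊇ FOLLOW(<A>) = {u}. Thus FOLLOW(<C>) = {u}.
FOLLOW(<F>): in <C>->u w <F>, the suffix after <F> is empty, so FOLLOW(<F>) ⊇ FOLLOW(<C>) = {u}. Thus FOLLOW(<F>) = {u}.
FOLLOW(<S>): in <F>-><S>, the suffix after <S> is empty, so FOLLOW(<S>) ⊇ FOLLOW(<F>) = {u}; in <G>-><S> q, <S> is followed by q with FIRST {q}. Thus FOLLOW(<S>) = {$, q, u}.
FOLLOW(<G>): in <S>-><G> s q, <G> is followed by s q with FIRST {s}. Thus FOLLOW(<G>) = {s}.

{$, q, u}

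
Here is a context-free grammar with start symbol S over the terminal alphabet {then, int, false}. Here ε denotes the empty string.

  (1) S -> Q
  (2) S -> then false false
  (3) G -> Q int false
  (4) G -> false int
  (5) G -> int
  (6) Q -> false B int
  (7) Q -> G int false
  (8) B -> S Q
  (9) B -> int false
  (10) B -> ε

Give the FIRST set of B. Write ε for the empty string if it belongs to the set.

{ε, false, int, then}

FIRST(S) = {false, int, then}  (via Q)
FIRST(B) = {ε, false, int, then}  (via S Q)
FIRST(G) = {false, int}  (via Q int false)
FIRST(Q) = {false, int}  (via G int false)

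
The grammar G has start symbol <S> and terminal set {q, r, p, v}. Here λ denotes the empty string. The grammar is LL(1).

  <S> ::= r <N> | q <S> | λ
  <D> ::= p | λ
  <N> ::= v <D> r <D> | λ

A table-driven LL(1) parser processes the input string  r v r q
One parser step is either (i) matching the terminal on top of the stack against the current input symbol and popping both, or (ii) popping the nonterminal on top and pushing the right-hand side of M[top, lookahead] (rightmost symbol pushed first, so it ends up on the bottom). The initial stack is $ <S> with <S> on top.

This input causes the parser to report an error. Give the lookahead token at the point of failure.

q

     Stack          Input      Action
  1  $ <S>          r v r q $  expand <S> ::= r <N>
  2  $ <N> r        r v r q $  match r
  3  $ <N>          v r q $    expand <N> ::= v <D> r <D>
  4  $ <D> r <D> v  v r q $    match v
  5  $ <D> r <D>    r q $      expand <D> ::= λ
  6  $ <D> r        r q $      match r
  7  $ <D>          q $        error: M[<D>, q] is empty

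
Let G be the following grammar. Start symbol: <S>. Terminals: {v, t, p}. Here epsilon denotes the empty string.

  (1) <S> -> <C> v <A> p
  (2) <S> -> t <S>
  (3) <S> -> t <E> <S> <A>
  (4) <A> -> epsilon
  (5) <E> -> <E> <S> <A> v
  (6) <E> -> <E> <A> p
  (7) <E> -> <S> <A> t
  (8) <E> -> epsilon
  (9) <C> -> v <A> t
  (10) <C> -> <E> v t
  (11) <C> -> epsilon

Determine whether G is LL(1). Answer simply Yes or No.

FIRST(<S>) = {p, t, v}
FIRST(<A>) = {epsilon}
FIRST(<E>) = {epsilon, p, t, v}
FIRST(<C>) = {epsilon, p, t, v}
FOLLOW(<S>) = {$, t, v}
FOLLOW(<A>) = {$, p, t, v}
FOLLOW(<E>) = {p, t, v}
FOLLOW(<C>) = {v}
Cell M[<C>, v] receives both <C> -> v <A> t and <C> -> <E> v t and <C> -> epsilon — the grammar is not LL(1).

No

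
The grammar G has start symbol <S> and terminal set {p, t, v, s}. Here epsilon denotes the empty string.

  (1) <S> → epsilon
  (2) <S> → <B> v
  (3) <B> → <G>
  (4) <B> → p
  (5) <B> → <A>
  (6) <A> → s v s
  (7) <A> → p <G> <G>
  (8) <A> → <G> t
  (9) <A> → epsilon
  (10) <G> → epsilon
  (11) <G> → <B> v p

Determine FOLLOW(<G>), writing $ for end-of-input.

FIRST(<S>): from <S>→epsilon we get {epsilon}; from <S>→<B> v we get {p, s, t, v}. So FIRST(<S>) = {epsilon, p, s, t, v}.
FIRST(<B>): from <B>→<G> we get {epsilon, p, s, t, v}; from <B>→p we get {p}; from <B>→<A> we get {epsilon, p, s, t, v}. So FIRST(<B>) = {epsilon, p, s, t, v}.
FIRST(<G>): from <G>→epsilon we get {epsilon}; from <G>→<B> v p we get {p, s, t, v}. So FIRST(<G>) = {epsilon, p, s, t, v}.
FIRST(<A>): from <A>→s v s we get {s}; from <A>→p <G> <G> we get {p}; from <A>→<G> t we get {p, s, t, v}; from <A>→epsilon we get {epsilon}. So FIRST(<A>) = {epsilon, p, s, t, v}.
FOLLOW(<S>) includes $ since <S> is the start symbol.
FOLLOW(<S>): <S> appears on no right-hand side. Thus FOLLOW(<S>) = {$}.
FOLLOW(<B>): in <S>→<B> v, <B> is followed by v with FIRST {v}; in <G>→<B> v p, <B> is followed by v p with FIRST {v}. Thus FOLLOW(<B>) = {v}.
FOLLOW(<A>): in <B>→<A>, the suffix after <A> is empty, so FOLLOW(<A>) ⊇ FOLLOW(<B>) = {v}. Thus FOLLOW(<A>) = {v}.
FOLLOW(<G>): in <B>→<G>, the suffix after <G> is empty, so FOLLOW(<G>) ⊇ FOLLOW(<B>) = {v}; in <A>→p <G> <G> (occurrence 1), <G> is followed by <G> with FIRST {epsilon, p, s, t, v}; in <A>→p <G> <G> (occurrence 1), the suffix after <G> is nullable, so FOLLOW(<G>) ⊇ FOLLOW(<A>) = {v}; in <A>→p <G> <G> (occurrence 2), the suffix after <G> is empty, so FOLLOW(<G>) ⊇ FOLLOW(<A>) = {v}; in <A>→<G> t, <G> is followed by t with FIRST {t}. Thus FOLLOW(<G>) = {p, s, t, v}.

{p, s, t, v}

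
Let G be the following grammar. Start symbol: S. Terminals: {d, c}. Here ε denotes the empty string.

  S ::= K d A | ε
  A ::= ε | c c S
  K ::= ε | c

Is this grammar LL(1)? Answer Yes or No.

Yes

FIRST(S) = {ε, c, d}
FIRST(A) = {ε, c}
FIRST(K) = {ε, c}
FOLLOW(S) = {$}
FOLLOW(A) = {$}
FOLLOW(K) = {d}
Each cell of M receives at most one production.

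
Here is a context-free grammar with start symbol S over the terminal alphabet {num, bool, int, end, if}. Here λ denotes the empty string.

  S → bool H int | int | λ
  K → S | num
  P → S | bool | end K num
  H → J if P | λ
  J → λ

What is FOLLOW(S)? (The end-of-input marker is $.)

{$, int, num}

FIRST(S): from S→bool H int we get {bool}; from S→int we get {int}; from S→λ we get {λ}. So FIRST(S) = {λ, bool, int}.
FIRST(J): from J→λ we get {λ}. So FIRST(J) = {λ}.
FIRST(K): from K→S we get {λ, bool, int}; from K→num we get {num}. So FIRST(K) = {λ, bool, int, num}.
FIRST(P): from P→S we get {λ, bool, int}; from P→bool we get {bool}; from P→end K num we get {end}. So FIRST(P) = {λ, bool, end, int}.
FIRST(H): from H→J if P we get {if}; from H→λ we get {λ}. So FIRST(H) = {λ, if}.
FOLLOW(S) includes $ since S is the start symbol.
FOLLOW(K): in P→end K num, K is followed by num with FIRST {num}. Thus FOLLOW(K) = {num}.
FOLLOW(H): in S→bool H int, H is followed by int with FIRST {int}. Thus FOLLOW(H) = {int}.
FOLLOW(P): in H→J if P, the suffix after P is empty, so FOLLOW(P) ⊇ FOLLOW(H) = {int}. Thus FOLLOW(P) = {int}.
FOLLOW(S): in K→S, the suffix after S is empty, so FOLLOW(S) ⊇ FOLLOW(K) = {num}; in P→S, the suffix after S is empty, so FOLLOW(S) ⊇ FOLLOW(P) = {int}. Thus FOLLOW(S) = {$, int, num}.
FOLLOW(J): in H→J if P, J is followed by if P with FIRST {if}. Thus FOLLOW(J) = {if}.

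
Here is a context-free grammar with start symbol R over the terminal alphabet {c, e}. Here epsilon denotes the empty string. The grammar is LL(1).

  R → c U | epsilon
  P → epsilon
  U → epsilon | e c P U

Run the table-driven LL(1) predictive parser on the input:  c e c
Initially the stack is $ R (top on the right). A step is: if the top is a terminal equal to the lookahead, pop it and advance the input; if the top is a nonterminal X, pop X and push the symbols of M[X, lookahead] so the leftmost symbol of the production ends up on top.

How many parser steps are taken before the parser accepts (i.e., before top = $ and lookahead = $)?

7

step 1: stack=$ R  input=c e c $  — expand R → c U
step 2: stack=$ U c  input=c e c $  — match c
step 3: stack=$ U  input=e c $  — expand U → e c P U
step 4: stack=$ U P c e  input=e c $  — match e
step 5: stack=$ U P c  input=c $  — match c
step 6: stack=$ U P  input=$  — expand P → epsilon
step 7: stack=$ U  input=$  — expand U → epsilon
Accept reached after 7 steps.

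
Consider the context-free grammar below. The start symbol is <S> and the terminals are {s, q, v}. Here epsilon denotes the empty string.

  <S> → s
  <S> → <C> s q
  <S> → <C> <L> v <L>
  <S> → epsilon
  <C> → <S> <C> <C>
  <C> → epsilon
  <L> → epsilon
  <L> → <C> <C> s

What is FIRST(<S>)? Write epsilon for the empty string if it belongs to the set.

FIRST(<S>): from <S>→s we get {s}; from <S>→<C> s q we get {s, v}; from <S>→<C> <L> v <L> we get {s, v}; from <S>→epsilon we get {epsilon}. So FIRST(<S>) = {epsilon, s, v}.
FIRST(<C>): from <C>→<S> <C> <C> we get {epsilon, s, v}; from <C>→epsilon we get {epsilon}. So FIRST(<C>) = {epsilon, s, v}.
FIRST(<L>): from <L>→epsilon we get {epsilon}; from <L>→<C> <C> s we get {s, v}. So FIRST(<L>) = {epsilon, s, v}.

{epsilon, s, v}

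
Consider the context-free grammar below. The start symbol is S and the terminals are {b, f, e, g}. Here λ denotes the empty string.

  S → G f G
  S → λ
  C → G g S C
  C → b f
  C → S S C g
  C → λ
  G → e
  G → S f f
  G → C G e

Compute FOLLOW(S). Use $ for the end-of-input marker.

FIRST(S): from S→G f G we get {b, e, f, g}; from S→λ we get {λ}. So FIRST(S) = {λ, b, e, f, g}.
FIRST(C): from C→G g S C we get {b, e, f, g}; from C→b f we get {b}; from C→S S C g we get {b, e, f, g}; from C→λ we get {λ}. So FIRST(C) = {λ, b, e, f, g}.
FIRST(G): from G→e we get {e}; from G→S f f we get {b, e, f, g}; from G→C G e we get {b, e, f, g}. So FIRST(G) = {b, e, f, g}.
FOLLOW(S) includes $ since S is the start symbol.
FOLLOW(C): in C→G g S C, the suffix after C is empty (adds nothing new); in C→S S C g, C is followed by g with FIRST {g}; in G→C G e, C is followed by G e with FIRST {b, e, f, g}. Thus FOLLOW(C) = {b, e, f, g}.
FOLLOW(S): in C→G g S C, S is followed by C with FIRST {λ, b, e, f, g}; in C→G g S C, the suffix after S is nullable, so FOLLOW(S) ⊇ FOLLOW(C) = {b, e, f, g}; in C→S S C g (occurrence 1), S is followed by S C g with FIRST {b, e, f, g}; in C→S S C g (occurrence 2), S is followed by C g with FIRST {b, e, f, g}; in G→S f f, S is followed by f f with FIRST {f}. Thus FOLLOW(S) = {$, b, e, f, g}.
FOLLOW(G): in S→G f G (occurrence 1), G is followed by f G with FIRST {f}; in S→G f G (occurrence 2), the suffix after G is empty, so FOLLOW(G) ⊇ FOLLOW(S) = {$, b, e, f, g}; in C→G g S C, G is followed by g S C with FIRST {g}; in G→C G e, G is followed by e with FIRST {e}. Thus FOLLOW(G) = {$, b, e, f, g}.

{$, b, e, f, g}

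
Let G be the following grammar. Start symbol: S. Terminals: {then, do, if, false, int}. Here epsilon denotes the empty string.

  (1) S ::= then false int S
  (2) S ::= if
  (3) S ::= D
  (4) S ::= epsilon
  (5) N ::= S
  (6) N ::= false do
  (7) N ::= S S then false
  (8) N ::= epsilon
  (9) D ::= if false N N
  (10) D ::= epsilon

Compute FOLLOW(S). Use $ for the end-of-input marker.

FIRST(D): from D::=if false N N we get {if}; from D::=epsilon we get {epsilon}. So FIRST(D) = {epsilon, if}.
FIRST(S): from S::=then false int S we get {then}; from S::=if we get {if}; from S::=D we get {epsilon, if}; from S::=epsilon we get {epsilon}. So FIRST(S) = {epsilon, if, then}.
FIRST(N): from N::=S we get {epsilon, if, then}; from N::=false do we get {false}; from N::=S S then false we get {if, then}; from N::=epsilon we get {epsilon}. So FIRST(N) = {epsilon, false, if, then}.
FOLLOW(S) includes $ since S is the start symbol.
FOLLOW(S): in S::=then false int S, the suffix after S is empty (adds nothing new); in N::=S, the suffix after S is empty, so FOLLOW(S) ⊇ FOLLOW(N) = {$, false, if, then}; in N::=S S then false (occurrence 1), S is followed by S then false with FIRST {if, then}; in N::=S S then false (occurrence 2), S is followed by then false with FIRST {then}. Thus FOLLOW(S) = {$, false, if, then}.
FOLLOW(D): in S::=D, the suffix after D is empty, so FOLLOW(D) ⊇ FOLLOW(S) = {$, false, if, then}. Thus FOLLOW(D) = {$, false, if, then}.
FOLLOW(N): in D::=if false N N (occurrence 1), N is followed by N with FIRST {epsilon, false, if, then}; in D::=if false N N (occurrence 1), the suffix after N is nullable, so FOLLOW(N) ⊇ FOLLOW(D) = {$, false, if, then}; in D::=if false N N (occurrence 2), the suffix after N is empty, so FOLLOW(N) ⊇ FOLLOW(D) = {$, false, if, then}. Thus FOLLOW(N) = {$, false, if, then}.

{$, false, if, then}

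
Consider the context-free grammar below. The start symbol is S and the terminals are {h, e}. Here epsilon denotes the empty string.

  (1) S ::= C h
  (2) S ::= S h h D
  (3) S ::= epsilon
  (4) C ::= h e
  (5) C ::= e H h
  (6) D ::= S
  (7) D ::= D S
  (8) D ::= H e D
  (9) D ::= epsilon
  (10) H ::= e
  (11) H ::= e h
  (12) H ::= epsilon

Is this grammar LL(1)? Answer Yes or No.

No

FIRST(S) = {epsilon, e, h}
FIRST(C) = {e, h}
FIRST(D) = {epsilon, e, h}
FIRST(H) = {epsilon, e}
FOLLOW(S) = {$, e, h}
FOLLOW(C) = {h}
FOLLOW(D) = {$, e, h}
FOLLOW(H) = {e, h}
Cell M[D, $] receives both D ::= S and D ::= D S and D ::= epsilon — the grammar is not LL(1).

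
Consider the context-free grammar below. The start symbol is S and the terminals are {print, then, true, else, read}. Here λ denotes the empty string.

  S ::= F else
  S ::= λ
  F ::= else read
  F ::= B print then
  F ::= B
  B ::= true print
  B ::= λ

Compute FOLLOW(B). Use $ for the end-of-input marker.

{else, print}

FIRST(B) = {λ, true}
FIRST(F) = {λ, else, print, true}  (via B print then, B)
FIRST(S) = {λ, else, print, true}  (via F else)
FOLLOW(S) includes $ since S is the start symbol.
FOLLOW(S): S appears on no right-hand side. Thus FOLLOW(S) = {$}.
FOLLOW(F): in S::=F else, F is followed by else with FIRST {else}. Thus FOLLOW(F) = {else}.
FOLLOW(B): in F::=B print then, B is followed by print then with FIRST {print}; in F::=B, the suffix after B is empty, so FOLLOW(B) ⊇ FOLLOW(F) = {else}. Thus FOLLOW(B) = {else, print}.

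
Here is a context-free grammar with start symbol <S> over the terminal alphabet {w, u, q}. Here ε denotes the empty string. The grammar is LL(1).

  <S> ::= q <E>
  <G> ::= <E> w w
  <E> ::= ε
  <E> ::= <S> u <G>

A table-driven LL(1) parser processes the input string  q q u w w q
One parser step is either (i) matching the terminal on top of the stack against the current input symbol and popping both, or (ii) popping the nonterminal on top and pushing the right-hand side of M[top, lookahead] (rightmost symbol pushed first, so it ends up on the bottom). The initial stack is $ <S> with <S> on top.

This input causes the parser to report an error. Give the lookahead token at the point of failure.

q

      Stack          Input          Action
   1  $ <S>          q q u w w q $  expand <S> ::= q <E>
   2  $ <E> q        q q u w w q $  match q
   3  $ <E>          q u w w q $    expand <E> ::= <S> u <G>
   4  $ <G> u <S>    q u w w q $    expand <S> ::= q <E>
   5  $ <G> u <E> q  q u w w q $    match q
   6  $ <G> u <E>    u w w q $      expand <E> ::= ε
   7  $ <G> u        u w w q $      match u
   8  $ <G>          w w q $        expand <G> ::= <E> w w
   9  $ w w <E>      w w q $        expand <E> ::= ε
  10  $ w w          w w q $        match w
  11  $ w            w q $          match w
  12  $              q $            error: stack empty but input remains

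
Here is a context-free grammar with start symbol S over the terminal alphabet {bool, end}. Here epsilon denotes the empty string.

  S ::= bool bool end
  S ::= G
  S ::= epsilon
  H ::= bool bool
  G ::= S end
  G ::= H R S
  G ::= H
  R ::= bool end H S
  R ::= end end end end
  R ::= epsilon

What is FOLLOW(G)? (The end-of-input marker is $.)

FIRST(H): from H::=bool bool we get {bool}. So FIRST(H) = {bool}.
FIRST(R): from R::=bool end H S we get {bool}; from R::=end end end end we get {end}; from R::=epsilon we get {epsilon}. So FIRST(R) = {epsilon, bool, end}.
FIRST(S): from S::=bool bool end we get {bool}; from S::=G we get {bool, end}; from S::=epsilon we get {epsilon}. So FIRST(S) = {epsilon, bool, end}.
FIRST(G): from G::=S end we get {bool, end}; from G::=H R S we get {bool}; from G::=H we get {bool}. So FIRST(G) = {bool, end}.
FOLLOW(S) includes $ since S is the start symbol.
FOLLOW(S): in G::=S end, S is followed by end with FIRST {end}; in G::=H R S, the suffix after S is empty, so FOLLOW(S) ⊇ FOLLOW(G) = {$, bool, end}; in R::=bool end H S, the suffix after S is empty, so FOLLOW(S) ⊇ FOLLOW(R) = {$, bool, end}. Thus FOLLOW(S) = {$, bool, end}.
FOLLOW(G): in S::=G, the suffix after G is empty, so FOLLOW(G) ⊇ FOLLOW(S) = {$, bool, end}. Thus FOLLOW(G) = {$, bool, end}.
FOLLOW(R): in G::=H R S, R is followed by S with FIRST {epsilon, bool, end}; in G::=H R S, the suffix after R is nullable, so FOLLOW(R) ⊇ FOLLOW(G) = {$, bool, end}. Thus FOLLOW(R) = {$, bool, end}.
FOLLOW(H): in G::=H R S, H is followed by R S with FIRST {epsilon, bool, end}; in G::=H R S, the suffix after H is nullable, so FOLLOW(H) ⊇ FOLLOW(G) = {$, bool, end}; in G::=H, the suffix after H is empty, so FOLLOW(H) ⊇ FOLLOW(G) = {$, bool, end}; in R::=bool end H S, H is followed by S with FIRST {epsilon, bool, end}; in R::=bool end H S, the suffix after H is nullable, so FOLLOW(H) ⊇ FOLLOW(R) = {$, bool, end}. Thus FOLLOW(H) = {$, bool, end}.

{$, bool, end}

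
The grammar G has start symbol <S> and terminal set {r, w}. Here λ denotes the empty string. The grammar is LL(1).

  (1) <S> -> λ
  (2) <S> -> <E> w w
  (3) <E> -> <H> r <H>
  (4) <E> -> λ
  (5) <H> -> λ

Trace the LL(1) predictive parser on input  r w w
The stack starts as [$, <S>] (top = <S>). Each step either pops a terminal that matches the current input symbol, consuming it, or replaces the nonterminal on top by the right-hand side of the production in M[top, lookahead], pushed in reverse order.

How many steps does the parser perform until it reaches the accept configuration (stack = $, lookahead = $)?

7

     Stack            Input    Action
  1  $ <S>            r w w $  expand <S> -> <E> w w
  2  $ w w <E>        r w w $  expand <E> -> <H> r <H>
  3  $ w w <H> r <H>  r w w $  expand <H> -> λ
  4  $ w w <H> r      r w w $  match r
  5  $ w w <H>        w w $    expand <H> -> λ
  6  $ w w            w w $    match w
  7  $ w              w $      match w
Accept reached after 7 steps.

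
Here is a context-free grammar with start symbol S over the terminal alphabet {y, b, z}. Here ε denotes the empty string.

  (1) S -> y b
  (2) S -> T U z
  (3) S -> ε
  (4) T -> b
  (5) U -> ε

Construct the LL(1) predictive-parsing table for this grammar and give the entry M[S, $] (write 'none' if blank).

FIRST(T) = {b}
FIRST(U) = {ε}
FIRST(S) = {ε, b, y}  (via T U z)
FOLLOW(S) includes $ since S is the start symbol.
FOLLOW(S): S appears on no right-hand side. Thus FOLLOW(S) = {$}.
For S -> y b: FIRST(y b) = {y}, so it goes in M[S, t] for t ∈ {y}.
For S -> T U z: FIRST(T U z) = {b}, so it goes in M[S, t] for t ∈ {b}.
For S -> ε: FIRST(ε) = {ε}, so it goes in M[S, t] for t ∈ {}; since ε ∈ FIRST, also for every t ∈ FOLLOW(S) = {$}.

S -> ε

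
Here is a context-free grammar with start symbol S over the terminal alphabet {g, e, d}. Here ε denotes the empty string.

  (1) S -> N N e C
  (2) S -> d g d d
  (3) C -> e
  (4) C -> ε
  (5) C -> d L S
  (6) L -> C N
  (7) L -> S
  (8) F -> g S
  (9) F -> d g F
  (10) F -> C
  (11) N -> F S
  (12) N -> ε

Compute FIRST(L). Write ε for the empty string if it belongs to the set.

{ε, d, e, g}

FIRST(C): from C->e we get {e}; from C->ε we get {ε}; from C->d L S we get {d}. So FIRST(C) = {ε, d, e}.
FIRST(F): from F->g S we get {g}; from F->d g F we get {d}; from F->C we get {ε, d, e}. So FIRST(F) = {ε, d, e, g}.
FIRST(S): from S->N N e C we get {d, e, g}; from S->d g d d we get {d}. So FIRST(S) = {d, e, g}.
FIRST(N): from N->F S we get {d, e, g}; from N->ε we get {ε}. So FIRST(N) = {ε, d, e, g}.
FIRST(L): from L->C N we get {ε, d, e, g}; from L->S we get {d, e, g}. So FIRST(L) = {ε, d, e, g}.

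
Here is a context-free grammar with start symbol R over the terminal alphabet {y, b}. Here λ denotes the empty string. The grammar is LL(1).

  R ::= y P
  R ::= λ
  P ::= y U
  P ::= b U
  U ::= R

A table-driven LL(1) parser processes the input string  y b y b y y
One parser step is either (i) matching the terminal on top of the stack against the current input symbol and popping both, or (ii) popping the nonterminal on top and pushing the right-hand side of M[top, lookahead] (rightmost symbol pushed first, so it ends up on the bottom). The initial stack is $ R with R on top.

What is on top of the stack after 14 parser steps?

step 1: stack=$ R  input=y b y b y y $  — expand R ::= y P
step 2: stack=$ P y  input=y b y b y y $  — match y
step 3: stack=$ P  input=b y b y y $  — expand P ::= b U
step 4: stack=$ U b  input=b y b y y $  — match b
step 5: stack=$ U  input=y b y y $  — expand U ::= R
step 6: stack=$ R  input=y b y y $  — expand R ::= y P
step 7: stack=$ P y  input=y b y y $  — match y
step 8: stack=$ P  input=b y y $  — expand P ::= b U
step 9: stack=$ U b  input=b y y $  — match b
step 10: stack=$ U  input=y y $  — expand U ::= R
step 11: stack=$ R  input=y y $  — expand R ::= y P
step 12: stack=$ P y  input=y y $  — match y
step 13: stack=$ P  input=y $  — expand P ::= y U
step 14: stack=$ U y  input=y $  — match y
Stack after step 14: $ U (top = U).

U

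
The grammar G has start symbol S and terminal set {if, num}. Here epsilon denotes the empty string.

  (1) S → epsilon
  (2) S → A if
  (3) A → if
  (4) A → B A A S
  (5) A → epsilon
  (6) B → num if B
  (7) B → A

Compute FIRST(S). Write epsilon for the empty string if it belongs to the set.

FIRST(S): from S→epsilon we get {epsilon}; from S→A if we get {if, num}. So FIRST(S) = {epsilon, if, num}.
FIRST(A): from A→if we get {if}; from A→B A A S we get {epsilon, if, num}; from A→epsilon we get {epsilon}. So FIRST(A) = {epsilon, if, num}.
FIRST(B): from B→num if B we get {num}; from B→A we get {epsilon, if, num}. So FIRST(B) = {epsilon, if, num}.

{epsilon, if, num}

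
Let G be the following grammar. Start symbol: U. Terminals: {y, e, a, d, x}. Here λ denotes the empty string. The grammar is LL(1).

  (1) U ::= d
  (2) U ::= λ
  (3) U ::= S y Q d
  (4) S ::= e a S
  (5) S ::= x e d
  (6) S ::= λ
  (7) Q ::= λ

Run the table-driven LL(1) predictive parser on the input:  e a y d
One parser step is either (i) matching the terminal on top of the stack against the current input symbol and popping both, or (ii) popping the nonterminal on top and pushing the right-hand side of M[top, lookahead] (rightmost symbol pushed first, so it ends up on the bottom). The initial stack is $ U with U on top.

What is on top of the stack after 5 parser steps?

y

step 1: stack=$ U  input=e a y d $  — expand U ::= S y Q d
step 2: stack=$ d Q y S  input=e a y d $  — expand S ::= e a S
step 3: stack=$ d Q y S a e  input=e a y d $  — match e
step 4: stack=$ d Q y S a  input=a y d $  — match a
step 5: stack=$ d Q y S  input=y d $  — expand S ::= λ
Stack after step 5: $ d Q y (top = y).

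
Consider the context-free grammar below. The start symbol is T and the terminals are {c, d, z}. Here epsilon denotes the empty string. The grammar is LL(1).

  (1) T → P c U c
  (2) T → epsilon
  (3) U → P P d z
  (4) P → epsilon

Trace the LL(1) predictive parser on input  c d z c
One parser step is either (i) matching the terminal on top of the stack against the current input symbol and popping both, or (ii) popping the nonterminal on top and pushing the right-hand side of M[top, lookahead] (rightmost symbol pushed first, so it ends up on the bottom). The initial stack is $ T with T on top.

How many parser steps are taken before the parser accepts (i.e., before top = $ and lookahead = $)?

     Stack        Input      Action
  1  $ T          c d z c $  expand T → P c U c
  2  $ c U c P    c d z c $  expand P → epsilon
  3  $ c U c      c d z c $  match c
  4  $ c U        d z c $    expand U → P P d z
  5  $ c z d P P  d z c $    expand P → epsilon
  6  $ c z d P    d z c $    expand P → epsilon
  7  $ c z d      d z c $    match d
  8  $ c z        z c $      match z
  9  $ c          c $        match c
Accept reached after 9 steps.

9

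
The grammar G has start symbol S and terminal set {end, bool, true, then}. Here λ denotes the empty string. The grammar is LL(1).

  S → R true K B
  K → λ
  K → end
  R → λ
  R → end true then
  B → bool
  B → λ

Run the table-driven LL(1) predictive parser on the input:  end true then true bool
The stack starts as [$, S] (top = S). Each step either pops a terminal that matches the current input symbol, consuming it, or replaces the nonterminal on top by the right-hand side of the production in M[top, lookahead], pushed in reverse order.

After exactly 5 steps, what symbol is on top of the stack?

step 1: stack=$ S  input=end true then true bool $  — expand S → R true K B
step 2: stack=$ B K true R  input=end true then true bool $  — expand R → end true then
step 3: stack=$ B K true then true end  input=end true then true bool $  — match end
step 4: stack=$ B K true then true  input=true then true bool $  — match true
step 5: stack=$ B K true then  input=then true bool $  — match then
Stack after step 5: $ B K true (top = true).

true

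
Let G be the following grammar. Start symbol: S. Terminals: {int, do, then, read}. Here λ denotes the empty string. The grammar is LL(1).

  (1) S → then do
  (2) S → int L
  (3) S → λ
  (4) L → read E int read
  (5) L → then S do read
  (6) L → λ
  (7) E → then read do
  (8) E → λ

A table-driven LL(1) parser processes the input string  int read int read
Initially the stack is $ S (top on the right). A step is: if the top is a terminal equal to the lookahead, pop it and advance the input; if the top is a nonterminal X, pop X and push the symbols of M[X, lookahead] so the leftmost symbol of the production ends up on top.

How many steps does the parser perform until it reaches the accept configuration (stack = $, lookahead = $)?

     Stack              Input                Action
  1  $ S                int read int read $  expand S → int L
  2  $ L int            int read int read $  match int
  3  $ L                read int read $      expand L → read E int read
  4  $ read int E read  read int read $      match read
  5  $ read int E       int read $           expand E → λ
  6  $ read int         int read $           match int
  7  $ read             read $               match read
Accept reached after 7 steps.

7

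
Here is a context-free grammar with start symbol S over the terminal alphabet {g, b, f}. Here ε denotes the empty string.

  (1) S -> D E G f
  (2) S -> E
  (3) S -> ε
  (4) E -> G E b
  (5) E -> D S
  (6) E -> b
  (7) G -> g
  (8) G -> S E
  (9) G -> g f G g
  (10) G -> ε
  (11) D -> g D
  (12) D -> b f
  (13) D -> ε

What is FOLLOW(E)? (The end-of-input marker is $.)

{$, b, f, g}

FIRST(D): from D->g D we get {g}; from D->b f we get {b}; from D->ε we get {ε}. So FIRST(D) = {ε, b, g}.
FIRST(S): from S->D E G f we get {b, f, g}; from S->E we get {ε, b, f, g}; from S->ε we get {ε}. So FIRST(S) = {ε, b, f, g}.
FIRST(E): from E->G E b we get {b, f, g}; from E->D S we get {ε, b, f, g}; from E->b we get {b}. So FIRST(E) = {ε, b, f, g}.
FIRST(G): from G->g we get {g}; from G->S E we get {ε, b, f, g}; from G->g f G g we get {g}; from G->ε we get {ε}. So FIRST(G) = {ε, b, f, g}.
FOLLOW(S) includes $ since S is the start symbol.
FOLLOW(G): in S->D E G f, G is followed by f with FIRST {f}; in E->G E b, G is followed by E b with FIRST {b, f, g}; in G->g f G g, G is followed by g with FIRST {g}. Thus FOLLOW(G) = {b, f, g}.
FOLLOW(S): in E->D S, the suffix after S is empty, so FOLLOW(S) ⊇ FOLLOW(E) = {$, b, f, g}; in G->S E, S is followed by E with FIRST {ε, b, f, g}; in G->S E, the suffix after S is nullable, so FOLLOW(S) ⊇ FOLLOW(G) = {b, f, g}. Thus FOLLOW(S) = {$, b, f, g}.
FOLLOW(E): in S->D E G f, E is followed by G f with FIRST {b, f, g}; in S->E, the suffix after E is empty, so FOLLOW(E) ⊇ FOLLOW(S) = {$, b, f, g}; in E->G E b, E is followed by b with FIRST {b}; in G->S E, the suffix after E is empty, so FOLLOW(E) ⊇ FOLLOW(G) = {b, f, g}. Thus FOLLOW(E) = {$, b, f, g}.
FOLLOW(D): in S->D E G f, D is followed by E G f with FIRST {b, f, g}; in E->D S, D is followed by S with FIRST {ε, b, f, g}; in E->D S, the suffix after D is nullable, so FOLLOW(D) ⊇ FOLLOW(E) = {$, b, f, g}; in D->g D, the suffix after D is empty (adds nothing new). Thus FOLLOW(D) = {$, b, f, g}.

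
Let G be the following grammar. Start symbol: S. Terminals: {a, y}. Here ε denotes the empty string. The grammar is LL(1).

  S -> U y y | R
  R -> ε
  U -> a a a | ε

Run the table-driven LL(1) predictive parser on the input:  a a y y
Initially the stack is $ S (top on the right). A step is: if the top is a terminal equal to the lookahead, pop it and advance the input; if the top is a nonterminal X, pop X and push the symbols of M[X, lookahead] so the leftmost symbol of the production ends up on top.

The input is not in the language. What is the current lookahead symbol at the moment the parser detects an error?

y

     Stack        Input      Action
  1  $ S          a a y y $  expand S -> U y y
  2  $ y y U      a a y y $  expand U -> a a a
  3  $ y y a a a  a a y y $  match a
  4  $ y y a a    a y y $    match a
  5  $ y y a      y y $      error: top is terminal a but lookahead is y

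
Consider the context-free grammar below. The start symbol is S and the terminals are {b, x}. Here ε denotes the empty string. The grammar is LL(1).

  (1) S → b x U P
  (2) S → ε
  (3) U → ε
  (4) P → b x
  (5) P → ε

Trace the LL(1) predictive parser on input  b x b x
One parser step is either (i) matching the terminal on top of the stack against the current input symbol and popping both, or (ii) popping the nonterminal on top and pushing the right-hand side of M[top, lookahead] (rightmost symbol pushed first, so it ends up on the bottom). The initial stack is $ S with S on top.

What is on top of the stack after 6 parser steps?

x

     Stack      Input      Action
  1  $ S        b x b x $  expand S → b x U P
  2  $ P U x b  b x b x $  match b
  3  $ P U x    x b x $    match x
  4  $ P U      b x $      expand U → ε
  5  $ P        b x $      expand P → b x
  6  $ x b      b x $      match b
Stack after step 6: $ x (top = x).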